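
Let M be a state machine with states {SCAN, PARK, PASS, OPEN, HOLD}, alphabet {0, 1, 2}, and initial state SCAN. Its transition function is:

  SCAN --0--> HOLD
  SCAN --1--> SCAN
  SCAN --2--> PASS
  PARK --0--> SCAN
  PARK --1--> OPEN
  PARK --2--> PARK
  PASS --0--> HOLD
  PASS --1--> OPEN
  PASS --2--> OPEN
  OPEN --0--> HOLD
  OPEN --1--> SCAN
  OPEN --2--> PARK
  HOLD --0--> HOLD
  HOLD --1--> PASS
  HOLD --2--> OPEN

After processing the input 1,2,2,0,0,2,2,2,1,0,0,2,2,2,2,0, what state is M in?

SCAN

SCAN → SCAN → PASS → OPEN → HOLD → HOLD → OPEN → PARK → PARK → OPEN → HOLD → HOLD → OPEN → PARK → PARK → PARK → SCAN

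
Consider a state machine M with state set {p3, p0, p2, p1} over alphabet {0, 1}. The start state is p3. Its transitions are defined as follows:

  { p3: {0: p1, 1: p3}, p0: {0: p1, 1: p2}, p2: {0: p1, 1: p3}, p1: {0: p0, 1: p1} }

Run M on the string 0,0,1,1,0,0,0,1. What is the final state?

p3 → p1 → p0 → p2 → p3 → p1 → p0 → p1 → p1

p1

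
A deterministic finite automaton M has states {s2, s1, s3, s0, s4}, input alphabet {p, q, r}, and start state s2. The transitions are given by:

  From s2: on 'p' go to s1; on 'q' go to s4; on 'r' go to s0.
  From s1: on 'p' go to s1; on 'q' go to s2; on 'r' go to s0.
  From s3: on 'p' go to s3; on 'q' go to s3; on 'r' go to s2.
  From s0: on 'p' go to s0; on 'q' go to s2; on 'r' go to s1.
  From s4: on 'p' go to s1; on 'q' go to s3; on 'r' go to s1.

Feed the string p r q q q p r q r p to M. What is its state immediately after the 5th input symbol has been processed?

s2 → s1 → s0 → s2 → s4 → s3
After 5 symbols: s3.

s3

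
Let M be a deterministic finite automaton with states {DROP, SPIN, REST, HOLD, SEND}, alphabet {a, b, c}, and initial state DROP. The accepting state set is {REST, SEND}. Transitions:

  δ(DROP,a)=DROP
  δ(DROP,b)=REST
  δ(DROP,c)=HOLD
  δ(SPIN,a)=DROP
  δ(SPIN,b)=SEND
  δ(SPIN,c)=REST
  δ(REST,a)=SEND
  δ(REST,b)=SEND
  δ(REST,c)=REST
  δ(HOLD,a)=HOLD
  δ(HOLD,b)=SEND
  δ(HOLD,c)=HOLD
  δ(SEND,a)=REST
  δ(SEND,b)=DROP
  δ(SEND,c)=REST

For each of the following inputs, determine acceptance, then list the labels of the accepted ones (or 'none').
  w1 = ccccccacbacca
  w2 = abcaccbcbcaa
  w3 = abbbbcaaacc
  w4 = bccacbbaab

w1: DROP → HOLD → HOLD → HOLD → HOLD → HOLD → HOLD → HOLD → HOLD → SEND → REST → REST → REST → SEND  → end SEND, accepted
w2: DROP → DROP → REST → REST → SEND → REST → REST → SEND → REST → SEND → REST → SEND → REST  → end REST, accepted
w3: DROP → DROP → REST → SEND → DROP → REST → REST → SEND → REST → SEND → REST → REST  → end REST, accepted
w4: DROP → REST → REST → REST → SEND → REST → SEND → DROP → DROP → DROP → REST  → end REST, accepted

w1, w2, w3, w4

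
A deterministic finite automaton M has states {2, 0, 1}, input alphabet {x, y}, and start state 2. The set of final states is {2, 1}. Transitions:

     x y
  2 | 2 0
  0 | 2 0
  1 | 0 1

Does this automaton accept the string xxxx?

Yes

start at 2
read 'x': 2 → 2
read 'x': 2 → 2
read 'x': 2 → 2
read 'x': 2 → 2
End state 2 is accepting.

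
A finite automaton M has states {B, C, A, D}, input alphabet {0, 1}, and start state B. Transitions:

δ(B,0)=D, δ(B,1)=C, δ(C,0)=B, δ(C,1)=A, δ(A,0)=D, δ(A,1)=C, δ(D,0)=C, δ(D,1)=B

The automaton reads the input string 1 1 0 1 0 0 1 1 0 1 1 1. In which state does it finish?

C

B → C → A → D → B → D → C → A → C → B → C → A → C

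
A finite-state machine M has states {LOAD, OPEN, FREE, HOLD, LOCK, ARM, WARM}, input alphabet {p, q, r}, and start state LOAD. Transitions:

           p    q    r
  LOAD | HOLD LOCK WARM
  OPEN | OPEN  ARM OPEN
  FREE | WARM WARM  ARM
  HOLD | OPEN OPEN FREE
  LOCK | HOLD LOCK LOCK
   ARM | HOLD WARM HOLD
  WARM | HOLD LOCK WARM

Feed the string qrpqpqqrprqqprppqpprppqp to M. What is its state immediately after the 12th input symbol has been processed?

LOCK

LOAD → LOCK → LOCK → HOLD → OPEN → OPEN → ARM → WARM → WARM → HOLD → FREE → WARM → LOCK
After 12 symbols: LOCK.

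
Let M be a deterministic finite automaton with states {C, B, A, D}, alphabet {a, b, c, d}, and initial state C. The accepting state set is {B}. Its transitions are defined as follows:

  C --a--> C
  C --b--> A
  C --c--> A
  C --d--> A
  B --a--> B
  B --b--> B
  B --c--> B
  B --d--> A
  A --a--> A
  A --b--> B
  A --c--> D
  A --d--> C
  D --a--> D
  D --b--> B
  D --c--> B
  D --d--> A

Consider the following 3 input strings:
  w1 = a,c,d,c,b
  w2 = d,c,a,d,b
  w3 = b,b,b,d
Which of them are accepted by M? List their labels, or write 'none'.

w1, w2

w1:
  start at C
  read 'a': C → C
  read 'c': C → A
  read 'd': A → C
  read 'c': C → A
  read 'b': A → B
  end B, accepted
w2:
  start at C
  read 'd': C → A
  read 'c': A → D
  read 'a': D → D
  read 'd': D → A
  read 'b': A → B
  end B, accepted
w3:
  start at C
  read 'b': C → A
  read 'b': A → B
  read 'b': B → B
  read 'd': B → A
  end A, rejected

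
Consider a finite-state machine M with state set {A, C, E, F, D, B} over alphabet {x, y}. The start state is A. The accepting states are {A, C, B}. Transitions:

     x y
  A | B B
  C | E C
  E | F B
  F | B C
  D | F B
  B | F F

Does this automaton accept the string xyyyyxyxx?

Yes

Trace: A -x-> B -y-> F -y-> C -y-> C -y-> C -x-> E -y-> B -x-> F -x-> B
End state B is accepting.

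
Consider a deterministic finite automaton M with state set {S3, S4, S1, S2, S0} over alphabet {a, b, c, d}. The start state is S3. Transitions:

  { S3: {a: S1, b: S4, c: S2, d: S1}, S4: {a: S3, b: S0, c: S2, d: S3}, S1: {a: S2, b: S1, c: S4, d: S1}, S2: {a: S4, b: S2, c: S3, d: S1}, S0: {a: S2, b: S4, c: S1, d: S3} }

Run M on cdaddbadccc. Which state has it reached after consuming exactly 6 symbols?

S1

start at S3
read 'c': S3 → S2
read 'd': S2 → S1
read 'a': S1 → S2
read 'd': S2 → S1
read 'd': S1 → S1
read 'b': S1 → S1
After 6 symbols: S1.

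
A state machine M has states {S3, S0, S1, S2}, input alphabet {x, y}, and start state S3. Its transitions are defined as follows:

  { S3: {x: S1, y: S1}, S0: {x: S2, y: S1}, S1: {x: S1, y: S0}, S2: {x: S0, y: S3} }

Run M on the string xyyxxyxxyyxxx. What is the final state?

Trace: S3 -x-> S1 -y-> S0 -y-> S1 -x-> S1 -x-> S1 -y-> S0 -x-> S2 -x-> S0 -y-> S1 -y-> S0 -x-> S2 -x-> S0 -x-> S2

S2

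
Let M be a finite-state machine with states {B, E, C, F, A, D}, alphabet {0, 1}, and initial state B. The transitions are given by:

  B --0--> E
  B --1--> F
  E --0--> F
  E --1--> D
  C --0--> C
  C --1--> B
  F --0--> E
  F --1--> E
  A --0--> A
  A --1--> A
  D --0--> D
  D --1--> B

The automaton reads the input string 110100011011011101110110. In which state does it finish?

E

start at B
read '1': B → F
read '1': F → E
read '0': E → F
read '1': F → E
read '0': E → F
read '0': F → E
read '0': E → F
read '1': F → E
read '1': E → D
read '0': D → D
read '1': D → B
read '1': B → F
read '0': F → E
read '1': E → D
read '1': D → B
read '1': B → F
read '0': F → E
read '1': E → D
read '1': D → B
read '1': B → F
read '0': F → E
read '1': E → D
read '1': D → B
read '0': B → E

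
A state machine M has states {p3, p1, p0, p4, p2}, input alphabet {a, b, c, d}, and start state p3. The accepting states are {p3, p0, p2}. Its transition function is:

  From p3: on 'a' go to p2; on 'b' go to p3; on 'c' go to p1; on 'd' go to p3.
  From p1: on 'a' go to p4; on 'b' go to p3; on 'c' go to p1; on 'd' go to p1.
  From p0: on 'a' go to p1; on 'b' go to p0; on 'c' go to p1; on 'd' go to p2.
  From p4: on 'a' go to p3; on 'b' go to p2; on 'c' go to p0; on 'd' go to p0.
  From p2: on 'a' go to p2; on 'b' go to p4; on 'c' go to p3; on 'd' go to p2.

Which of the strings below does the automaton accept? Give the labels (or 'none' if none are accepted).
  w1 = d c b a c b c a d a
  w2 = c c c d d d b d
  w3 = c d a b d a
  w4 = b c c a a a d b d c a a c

w2, w3

w1:
  start at p3
  read 'd': p3 → p3
  read 'c': p3 → p1
  read 'b': p1 → p3
  read 'a': p3 → p2
  read 'c': p2 → p3
  read 'b': p3 → p3
  read 'c': p3 → p1
  read 'a': p1 → p4
  read 'd': p4 → p0
  read 'a': p0 → p1
  end p1, rejected
w2:
  start at p3
  read 'c': p3 → p1
  read 'c': p1 → p1
  read 'c': p1 → p1
  read 'd': p1 → p1
  read 'd': p1 → p1
  read 'd': p1 → p1
  read 'b': p1 → p3
  read 'd': p3 → p3
  end p3, accepted
w3:
  start at p3
  read 'c': p3 → p1
  read 'd': p1 → p1
  read 'a': p1 → p4
  read 'b': p4 → p2
  read 'd': p2 → p2
  read 'a': p2 → p2
  end p2, accepted
w4:
  start at p3
  read 'b': p3 → p3
  read 'c': p3 → p1
  read 'c': p1 → p1
  read 'a': p1 → p4
  read 'a': p4 → p3
  read 'a': p3 → p2
  read 'd': p2 → p2
  read 'b': p2 → p4
  read 'd': p4 → p0
  read 'c': p0 → p1
  read 'a': p1 → p4
  read 'a': p4 → p3
  read 'c': p3 → p1
  end p1, rejected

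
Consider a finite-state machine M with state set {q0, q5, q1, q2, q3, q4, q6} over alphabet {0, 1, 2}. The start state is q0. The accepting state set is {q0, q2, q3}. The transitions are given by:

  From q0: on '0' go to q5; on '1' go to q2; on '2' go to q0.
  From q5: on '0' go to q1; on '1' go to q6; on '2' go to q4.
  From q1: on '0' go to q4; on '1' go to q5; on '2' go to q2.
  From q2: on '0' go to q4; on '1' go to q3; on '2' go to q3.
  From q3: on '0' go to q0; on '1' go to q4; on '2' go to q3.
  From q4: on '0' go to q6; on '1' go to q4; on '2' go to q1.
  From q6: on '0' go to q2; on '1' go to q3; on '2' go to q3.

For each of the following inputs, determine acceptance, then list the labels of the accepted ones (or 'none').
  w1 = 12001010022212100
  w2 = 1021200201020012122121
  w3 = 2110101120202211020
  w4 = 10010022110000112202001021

w1, w3, w4

w1: Trace: q0 -1-> q2 -2-> q3 -0-> q0 -0-> q5 -1-> q6 -0-> q2 -1-> q3 -0-> q0 -0-> q5 -2-> q4 -2-> q1 -2-> q2 -1-> q3 -2-> q3 -1-> q4 -0-> q6 -0-> q2  → end q2, accepted
w2: Trace: q0 -1-> q2 -0-> q4 -2-> q1 -1-> q5 -2-> q4 -0-> q6 -0-> q2 -2-> q3 -0-> q0 -1-> q2 -0-> q4 -2-> q1 -0-> q4 -0-> q6 -1-> q3 -2-> q3 -1-> q4 -2-> q1 -2-> q2 -1-> q3 -2-> q3 -1-> q4  → end q4, rejected
w3: Trace: q0 -2-> q0 -1-> q2 -1-> q3 -0-> q0 -1-> q2 -0-> q4 -1-> q4 -1-> q4 -2-> q1 -0-> q4 -2-> q1 -0-> q4 -2-> q1 -2-> q2 -1-> q3 -1-> q4 -0-> q6 -2-> q3 -0-> q0  → end q0, accepted
w4: Trace: q0 -1-> q2 -0-> q4 -0-> q6 -1-> q3 -0-> q0 -0-> q5 -2-> q4 -2-> q1 -1-> q5 -1-> q6 -0-> q2 -0-> q4 -0-> q6 -0-> q2 -1-> q3 -1-> q4 -2-> q1 -2-> q2 -0-> q4 -2-> q1 -0-> q4 -0-> q6 -1-> q3 -0-> q0 -2-> q0 -1-> q2  → end q2, accepted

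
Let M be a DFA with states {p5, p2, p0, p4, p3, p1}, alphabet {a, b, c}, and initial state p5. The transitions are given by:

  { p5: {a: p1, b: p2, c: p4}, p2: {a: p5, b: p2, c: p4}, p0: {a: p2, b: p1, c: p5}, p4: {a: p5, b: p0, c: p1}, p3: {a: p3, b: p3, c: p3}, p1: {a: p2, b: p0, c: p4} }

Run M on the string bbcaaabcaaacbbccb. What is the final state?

p0

Trace: p5 -b-> p2 -b-> p2 -c-> p4 -a-> p5 -a-> p1 -a-> p2 -b-> p2 -c-> p4 -a-> p5 -a-> p1 -a-> p2 -c-> p4 -b-> p0 -b-> p1 -c-> p4 -c-> p1 -b-> p0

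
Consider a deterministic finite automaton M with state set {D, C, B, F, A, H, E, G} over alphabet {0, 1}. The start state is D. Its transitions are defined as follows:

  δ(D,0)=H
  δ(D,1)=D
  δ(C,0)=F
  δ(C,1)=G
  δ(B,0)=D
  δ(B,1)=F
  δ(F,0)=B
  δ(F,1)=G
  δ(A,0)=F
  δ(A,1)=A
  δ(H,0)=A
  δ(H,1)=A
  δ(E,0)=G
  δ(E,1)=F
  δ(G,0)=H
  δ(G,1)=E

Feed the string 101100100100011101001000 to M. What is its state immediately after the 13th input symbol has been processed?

start at D
read '1': D → D
read '0': D → H
read '1': H → A
read '1': A → A
read '0': A → F
read '0': F → B
read '1': B → F
read '0': F → B
read '0': B → D
read '1': D → D
read '0': D → H
read '0': H → A
read '0': A → F
After 13 symbols: F.

F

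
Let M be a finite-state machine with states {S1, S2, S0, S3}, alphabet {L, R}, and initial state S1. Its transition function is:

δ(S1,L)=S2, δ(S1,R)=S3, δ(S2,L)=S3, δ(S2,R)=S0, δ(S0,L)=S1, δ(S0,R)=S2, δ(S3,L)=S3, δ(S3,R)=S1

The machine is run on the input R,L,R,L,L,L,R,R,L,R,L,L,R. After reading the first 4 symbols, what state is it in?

S1 → S3 → S3 → S1 → S2
After 4 symbols: S2.

S2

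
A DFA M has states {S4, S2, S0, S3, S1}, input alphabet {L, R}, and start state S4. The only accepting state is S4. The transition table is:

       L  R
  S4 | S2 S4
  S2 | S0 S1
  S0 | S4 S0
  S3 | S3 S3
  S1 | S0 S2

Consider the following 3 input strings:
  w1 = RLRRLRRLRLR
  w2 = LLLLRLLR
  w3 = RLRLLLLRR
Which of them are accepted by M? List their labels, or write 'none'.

w1:
  start at S4
  read 'R': S4 → S4
  read 'L': S4 → S2
  read 'R': S2 → S1
  read 'R': S1 → S2
  read 'L': S2 → S0
  read 'R': S0 → S0
  read 'R': S0 → S0
  read 'L': S0 → S4
  read 'R': S4 → S4
  read 'L': S4 → S2
  read 'R': S2 → S1
  end S1, rejected
w2:
  start at S4
  read 'L': S4 → S2
  read 'L': S2 → S0
  read 'L': S0 → S4
  read 'L': S4 → S2
  read 'R': S2 → S1
  read 'L': S1 → S0
  read 'L': S0 → S4
  read 'R': S4 → S4
  end S4, accepted
w3:
  start at S4
  read 'R': S4 → S4
  read 'L': S4 → S2
  read 'R': S2 → S1
  read 'L': S1 → S0
  read 'L': S0 → S4
  read 'L': S4 → S2
  read 'L': S2 → S0
  read 'R': S0 → S0
  read 'R': S0 → S0
  end S0, rejected

w2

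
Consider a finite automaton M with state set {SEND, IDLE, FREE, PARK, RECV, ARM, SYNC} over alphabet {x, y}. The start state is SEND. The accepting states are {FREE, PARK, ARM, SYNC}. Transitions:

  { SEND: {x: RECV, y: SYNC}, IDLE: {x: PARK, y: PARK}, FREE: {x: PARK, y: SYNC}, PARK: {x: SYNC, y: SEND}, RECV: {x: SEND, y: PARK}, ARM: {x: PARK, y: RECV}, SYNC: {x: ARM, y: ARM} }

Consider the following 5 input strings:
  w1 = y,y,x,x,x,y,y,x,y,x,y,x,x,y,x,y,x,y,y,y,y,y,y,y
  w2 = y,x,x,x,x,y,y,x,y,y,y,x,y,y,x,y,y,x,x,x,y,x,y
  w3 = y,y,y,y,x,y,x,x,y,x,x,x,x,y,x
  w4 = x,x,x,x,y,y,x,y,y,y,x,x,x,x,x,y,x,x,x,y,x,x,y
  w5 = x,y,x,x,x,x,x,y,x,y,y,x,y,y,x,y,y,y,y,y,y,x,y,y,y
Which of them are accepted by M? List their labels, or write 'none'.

w1, w2, w4

w1: SEND → SYNC → ARM → PARK → SYNC → ARM → RECV → PARK → SYNC → ARM → PARK → SEND → RECV → SEND → SYNC → ARM → RECV → SEND → SYNC → ARM → RECV → PARK → SEND → SYNC → ARM  → end ARM, accepted
w2: SEND → SYNC → ARM → PARK → SYNC → ARM → RECV → PARK → SYNC → ARM → RECV → PARK → SYNC → ARM → RECV → SEND → SYNC → ARM → PARK → SYNC → ARM → RECV → SEND → SYNC  → end SYNC, accepted
w3: SEND → SYNC → ARM → RECV → PARK → SYNC → ARM → PARK → SYNC → ARM → PARK → SYNC → ARM → PARK → SEND → RECV  → end RECV, rejected
w4: SEND → RECV → SEND → RECV → SEND → SYNC → ARM → PARK → SEND → SYNC → ARM → PARK → SYNC → ARM → PARK → SYNC → ARM → PARK → SYNC → ARM → RECV → SEND → RECV → PARK  → end PARK, accepted
w5: SEND → RECV → PARK → SYNC → ARM → PARK → SYNC → ARM → RECV → SEND → SYNC → ARM → PARK → SEND → SYNC → ARM → RECV → PARK → SEND → SYNC → ARM → RECV → SEND → SYNC → ARM → RECV  → end RECV, rejected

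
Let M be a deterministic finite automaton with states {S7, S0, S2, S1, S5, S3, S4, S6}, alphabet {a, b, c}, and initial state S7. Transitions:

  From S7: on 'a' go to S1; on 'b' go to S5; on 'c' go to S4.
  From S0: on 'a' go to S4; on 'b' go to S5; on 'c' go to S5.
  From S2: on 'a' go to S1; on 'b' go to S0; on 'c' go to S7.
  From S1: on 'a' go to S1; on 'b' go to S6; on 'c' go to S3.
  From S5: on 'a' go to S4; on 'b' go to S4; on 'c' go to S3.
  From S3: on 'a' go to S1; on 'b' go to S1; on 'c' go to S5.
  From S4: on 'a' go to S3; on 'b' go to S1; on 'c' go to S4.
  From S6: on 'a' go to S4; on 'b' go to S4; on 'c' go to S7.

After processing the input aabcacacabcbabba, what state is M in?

S4

start at S7
read 'a': S7 → S1
read 'a': S1 → S1
read 'b': S1 → S6
read 'c': S6 → S7
read 'a': S7 → S1
read 'c': S1 → S3
read 'a': S3 → S1
read 'c': S1 → S3
read 'a': S3 → S1
read 'b': S1 → S6
read 'c': S6 → S7
read 'b': S7 → S5
read 'a': S5 → S4
read 'b': S4 → S1
read 'b': S1 → S6
read 'a': S6 → S4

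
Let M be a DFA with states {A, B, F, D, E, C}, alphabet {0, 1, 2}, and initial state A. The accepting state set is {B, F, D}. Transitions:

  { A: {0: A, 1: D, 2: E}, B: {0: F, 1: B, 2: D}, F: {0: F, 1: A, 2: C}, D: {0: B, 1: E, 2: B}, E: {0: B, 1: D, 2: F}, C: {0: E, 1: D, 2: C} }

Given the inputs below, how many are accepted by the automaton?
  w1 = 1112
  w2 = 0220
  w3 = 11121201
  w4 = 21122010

w1:
  start at A
  read '1': A → D
  read '1': D → E
  read '1': E → D
  read '2': D → B
  end B, accepted
w2:
  start at A
  read '0': A → A
  read '2': A → E
  read '2': E → F
  read '0': F → F
  end F, accepted
w3:
  start at A
  read '1': A → D
  read '1': D → E
  read '1': E → D
  read '2': D → B
  read '1': B → B
  read '2': B → D
  read '0': D → B
  read '1': B → B
  end B, accepted
w4:
  start at A
  read '2': A → E
  read '1': E → D
  read '1': D → E
  read '2': E → F
  read '2': F → C
  read '0': C → E
  read '1': E → D
  read '0': D → B
  end B, accepted

4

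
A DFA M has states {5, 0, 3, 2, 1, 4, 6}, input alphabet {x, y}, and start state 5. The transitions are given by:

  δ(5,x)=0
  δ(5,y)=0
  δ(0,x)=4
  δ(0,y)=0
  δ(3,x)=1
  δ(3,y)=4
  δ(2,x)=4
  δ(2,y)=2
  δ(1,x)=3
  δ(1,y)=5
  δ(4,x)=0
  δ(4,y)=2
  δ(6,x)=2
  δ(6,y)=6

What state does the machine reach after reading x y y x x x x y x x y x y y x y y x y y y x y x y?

2

5 → 0 → 0 → 0 → 4 → 0 → 4 → 0 → 0 → 4 → 0 → 0 → 4 → 2 → 2 → 4 → 2 → 2 → 4 → 2 → 2 → 2 → 4 → 2 → 4 → 2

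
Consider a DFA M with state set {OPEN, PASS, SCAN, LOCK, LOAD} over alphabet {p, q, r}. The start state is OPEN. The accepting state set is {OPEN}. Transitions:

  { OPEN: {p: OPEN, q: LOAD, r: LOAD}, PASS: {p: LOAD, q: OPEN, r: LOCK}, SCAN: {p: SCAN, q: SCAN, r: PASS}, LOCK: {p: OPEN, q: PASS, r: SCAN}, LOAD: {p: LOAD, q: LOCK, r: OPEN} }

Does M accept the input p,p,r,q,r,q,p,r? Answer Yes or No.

OPEN → OPEN → OPEN → LOAD → LOCK → SCAN → SCAN → SCAN → PASS
End state PASS is not accepting.

No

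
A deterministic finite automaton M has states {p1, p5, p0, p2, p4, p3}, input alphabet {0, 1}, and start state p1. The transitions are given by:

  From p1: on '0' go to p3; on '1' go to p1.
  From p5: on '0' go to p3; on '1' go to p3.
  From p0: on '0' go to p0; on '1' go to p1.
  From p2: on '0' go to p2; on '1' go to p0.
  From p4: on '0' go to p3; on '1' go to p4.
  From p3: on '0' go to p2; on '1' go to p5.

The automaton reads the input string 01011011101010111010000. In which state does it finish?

p2

start at p1
read '0': p1 → p3
read '1': p3 → p5
read '0': p5 → p3
read '1': p3 → p5
read '1': p5 → p3
read '0': p3 → p2
read '1': p2 → p0
read '1': p0 → p1
read '1': p1 → p1
read '0': p1 → p3
read '1': p3 → p5
read '0': p5 → p3
read '1': p3 → p5
read '0': p5 → p3
read '1': p3 → p5
read '1': p5 → p3
read '1': p3 → p5
read '0': p5 → p3
read '1': p3 → p5
read '0': p5 → p3
read '0': p3 → p2
read '0': p2 → p2
read '0': p2 → p2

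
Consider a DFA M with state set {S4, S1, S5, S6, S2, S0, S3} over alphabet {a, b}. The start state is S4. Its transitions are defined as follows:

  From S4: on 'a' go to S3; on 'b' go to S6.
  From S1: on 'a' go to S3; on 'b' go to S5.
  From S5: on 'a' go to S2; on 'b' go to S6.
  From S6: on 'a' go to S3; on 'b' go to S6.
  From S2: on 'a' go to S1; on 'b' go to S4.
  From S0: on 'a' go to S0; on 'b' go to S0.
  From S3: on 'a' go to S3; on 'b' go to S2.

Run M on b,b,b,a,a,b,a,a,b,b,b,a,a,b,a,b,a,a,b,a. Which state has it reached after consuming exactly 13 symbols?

S4 → S6 → S6 → S6 → S3 → S3 → S2 → S1 → S3 → S2 → S4 → S6 → S3 → S3
After 13 symbols: S3.

S3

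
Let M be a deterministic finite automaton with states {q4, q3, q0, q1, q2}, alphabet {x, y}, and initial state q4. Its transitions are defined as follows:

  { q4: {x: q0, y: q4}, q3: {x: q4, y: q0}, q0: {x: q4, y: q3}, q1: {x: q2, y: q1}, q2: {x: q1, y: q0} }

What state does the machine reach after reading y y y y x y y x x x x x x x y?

start at q4
read 'y': q4 → q4
read 'y': q4 → q4
read 'y': q4 → q4
read 'y': q4 → q4
read 'x': q4 → q0
read 'y': q0 → q3
read 'y': q3 → q0
read 'x': q0 → q4
read 'x': q4 → q0
read 'x': q0 → q4
read 'x': q4 → q0
read 'x': q0 → q4
read 'x': q4 → q0
read 'x': q0 → q4
read 'y': q4 → q4

q4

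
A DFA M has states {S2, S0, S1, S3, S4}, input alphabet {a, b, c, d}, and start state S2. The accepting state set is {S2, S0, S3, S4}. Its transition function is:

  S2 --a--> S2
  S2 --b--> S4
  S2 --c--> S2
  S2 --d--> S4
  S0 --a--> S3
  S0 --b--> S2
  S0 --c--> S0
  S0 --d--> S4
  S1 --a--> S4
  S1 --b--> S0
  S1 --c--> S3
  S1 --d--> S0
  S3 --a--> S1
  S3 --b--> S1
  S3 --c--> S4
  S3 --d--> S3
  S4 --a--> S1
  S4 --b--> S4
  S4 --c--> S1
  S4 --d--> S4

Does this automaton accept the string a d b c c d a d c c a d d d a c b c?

start at S2
read 'a': S2 → S2
read 'd': S2 → S4
read 'b': S4 → S4
read 'c': S4 → S1
read 'c': S1 → S3
read 'd': S3 → S3
read 'a': S3 → S1
read 'd': S1 → S0
read 'c': S0 → S0
read 'c': S0 → S0
read 'a': S0 → S3
read 'd': S3 → S3
read 'd': S3 → S3
read 'd': S3 → S3
read 'a': S3 → S1
read 'c': S1 → S3
read 'b': S3 → S1
read 'c': S1 → S3
End state S3 is accepting.

Yes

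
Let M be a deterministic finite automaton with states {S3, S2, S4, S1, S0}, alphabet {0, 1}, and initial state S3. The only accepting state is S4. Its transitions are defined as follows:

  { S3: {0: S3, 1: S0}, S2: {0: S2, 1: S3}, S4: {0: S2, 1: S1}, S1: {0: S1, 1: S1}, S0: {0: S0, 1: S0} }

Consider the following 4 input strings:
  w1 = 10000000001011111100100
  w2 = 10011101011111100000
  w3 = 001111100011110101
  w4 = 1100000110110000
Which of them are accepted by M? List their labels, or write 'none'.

w1: S3 → S0 → S0 → S0 → S0 → S0 → S0 → S0 → S0 → S0 → S0 → S0 → S0 → S0 → S0 → S0 → S0 → S0 → S0 → S0 → S0 → S0 → S0 → S0  → end S0, rejected
w2: S3 → S0 → S0 → S0 → S0 → S0 → S0 → S0 → S0 → S0 → S0 → S0 → S0 → S0 → S0 → S0 → S0 → S0 → S0 → S0 → S0  → end S0, rejected
w3: S3 → S3 → S3 → S0 → S0 → S0 → S0 → S0 → S0 → S0 → S0 → S0 → S0 → S0 → S0 → S0 → S0 → S0 → S0  → end S0, rejected
w4: S3 → S0 → S0 → S0 → S0 → S0 → S0 → S0 → S0 → S0 → S0 → S0 → S0 → S0 → S0 → S0 → S0  → end S0, rejected

none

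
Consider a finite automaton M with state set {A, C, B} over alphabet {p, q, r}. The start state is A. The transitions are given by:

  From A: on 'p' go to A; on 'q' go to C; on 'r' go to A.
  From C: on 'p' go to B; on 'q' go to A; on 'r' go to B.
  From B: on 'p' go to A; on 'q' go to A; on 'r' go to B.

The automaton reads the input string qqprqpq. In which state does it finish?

start at A
read 'q': A → C
read 'q': C → A
read 'p': A → A
read 'r': A → A
read 'q': A → C
read 'p': C → B
read 'q': B → A

A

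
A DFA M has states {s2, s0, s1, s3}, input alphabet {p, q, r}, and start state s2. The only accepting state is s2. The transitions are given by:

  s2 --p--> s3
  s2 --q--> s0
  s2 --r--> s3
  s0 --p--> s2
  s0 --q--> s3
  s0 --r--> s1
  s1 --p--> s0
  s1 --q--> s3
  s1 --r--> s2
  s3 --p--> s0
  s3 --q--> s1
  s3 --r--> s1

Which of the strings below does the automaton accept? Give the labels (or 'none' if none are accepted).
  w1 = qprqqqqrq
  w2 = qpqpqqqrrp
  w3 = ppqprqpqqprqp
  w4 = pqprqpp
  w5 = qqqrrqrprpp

w4, w5

w1:
  start at s2
  read 'q': s2 → s0
  read 'p': s0 → s2
  read 'r': s2 → s3
  read 'q': s3 → s1
  read 'q': s1 → s3
  read 'q': s3 → s1
  read 'q': s1 → s3
  read 'r': s3 → s1
  read 'q': s1 → s3
  end s3, rejected
w2:
  start at s2
  read 'q': s2 → s0
  read 'p': s0 → s2
  read 'q': s2 → s0
  read 'p': s0 → s2
  read 'q': s2 → s0
  read 'q': s0 → s3
  read 'q': s3 → s1
  read 'r': s1 → s2
  read 'r': s2 → s3
  read 'p': s3 → s0
  end s0, rejected
w3:
  start at s2
  read 'p': s2 → s3
  read 'p': s3 → s0
  read 'q': s0 → s3
  read 'p': s3 → s0
  read 'r': s0 → s1
  read 'q': s1 → s3
  read 'p': s3 → s0
  read 'q': s0 → s3
  read 'q': s3 → s1
  read 'p': s1 → s0
  read 'r': s0 → s1
  read 'q': s1 → s3
  read 'p': s3 → s0
  end s0, rejected
w4:
  start at s2
  read 'p': s2 → s3
  read 'q': s3 → s1
  read 'p': s1 → s0
  read 'r': s0 → s1
  read 'q': s1 → s3
  read 'p': s3 → s0
  read 'p': s0 → s2
  end s2, accepted
w5:
  start at s2
  read 'q': s2 → s0
  read 'q': s0 → s3
  read 'q': s3 → s1
  read 'r': s1 → s2
  read 'r': s2 → s3
  read 'q': s3 → s1
  read 'r': s1 → s2
  read 'p': s2 → s3
  read 'r': s3 → s1
  read 'p': s1 → s0
  read 'p': s0 → s2
  end s2, accepted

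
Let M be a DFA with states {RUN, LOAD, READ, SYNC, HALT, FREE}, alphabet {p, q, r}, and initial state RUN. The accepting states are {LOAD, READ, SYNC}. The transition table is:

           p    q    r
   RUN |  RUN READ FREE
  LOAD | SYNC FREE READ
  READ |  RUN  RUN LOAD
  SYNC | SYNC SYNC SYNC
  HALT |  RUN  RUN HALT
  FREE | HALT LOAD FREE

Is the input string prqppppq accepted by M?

RUN → RUN → FREE → LOAD → SYNC → SYNC → SYNC → SYNC → SYNC
End state SYNC is accepting.

Yes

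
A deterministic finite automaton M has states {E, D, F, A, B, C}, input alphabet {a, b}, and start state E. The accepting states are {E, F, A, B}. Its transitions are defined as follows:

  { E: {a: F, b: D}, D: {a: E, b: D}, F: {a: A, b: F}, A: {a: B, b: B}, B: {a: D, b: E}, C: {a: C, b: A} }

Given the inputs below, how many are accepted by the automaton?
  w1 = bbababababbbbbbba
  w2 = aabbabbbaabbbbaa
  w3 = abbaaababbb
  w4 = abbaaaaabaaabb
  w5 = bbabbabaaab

3

w1:
  start at E
  read 'b': E → D
  read 'b': D → D
  read 'a': D → E
  read 'b': E → D
  read 'a': D → E
  read 'b': E → D
  read 'a': D → E
  read 'b': E → D
  read 'a': D → E
  read 'b': E → D
  read 'b': D → D
  read 'b': D → D
  read 'b': D → D
  read 'b': D → D
  read 'b': D → D
  read 'b': D → D
  read 'a': D → E
  end E, accepted
w2:
  start at E
  read 'a': E → F
  read 'a': F → A
  read 'b': A → B
  read 'b': B → E
  read 'a': E → F
  read 'b': F → F
  read 'b': F → F
  read 'b': F → F
  read 'a': F → A
  read 'a': A → B
  read 'b': B → E
  read 'b': E → D
  read 'b': D → D
  read 'b': D → D
  read 'a': D → E
  read 'a': E → F
  end F, accepted
w3:
  start at E
  read 'a': E → F
  read 'b': F → F
  read 'b': F → F
  read 'a': F → A
  read 'a': A → B
  read 'a': B → D
  read 'b': D → D
  read 'a': D → E
  read 'b': E → D
  read 'b': D → D
  read 'b': D → D
  end D, rejected
w4:
  start at E
  read 'a': E → F
  read 'b': F → F
  read 'b': F → F
  read 'a': F → A
  read 'a': A → B
  read 'a': B → D
  read 'a': D → E
  read 'a': E → F
  read 'b': F → F
  read 'a': F → A
  read 'a': A → B
  read 'a': B → D
  read 'b': D → D
  read 'b': D → D
  end D, rejected
w5:
  start at E
  read 'b': E → D
  read 'b': D → D
  read 'a': D → E
  read 'b': E → D
  read 'b': D → D
  read 'a': D → E
  read 'b': E → D
  read 'a': D → E
  read 'a': E → F
  read 'a': F → A
  read 'b': A → B
  end B, accepted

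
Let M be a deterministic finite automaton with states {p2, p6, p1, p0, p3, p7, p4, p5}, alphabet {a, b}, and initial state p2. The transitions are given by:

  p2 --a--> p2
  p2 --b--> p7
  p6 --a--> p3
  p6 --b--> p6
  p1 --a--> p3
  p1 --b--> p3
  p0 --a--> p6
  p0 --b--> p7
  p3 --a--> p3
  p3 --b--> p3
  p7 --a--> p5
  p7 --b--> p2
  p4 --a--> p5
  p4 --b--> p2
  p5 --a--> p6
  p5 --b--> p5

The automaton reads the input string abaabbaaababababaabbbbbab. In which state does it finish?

Trace: p2 -a-> p2 -b-> p7 -a-> p5 -a-> p6 -b-> p6 -b-> p6 -a-> p3 -a-> p3 -a-> p3 -b-> p3 -a-> p3 -b-> p3 -a-> p3 -b-> p3 -a-> p3 -b-> p3 -a-> p3 -a-> p3 -b-> p3 -b-> p3 -b-> p3 -b-> p3 -b-> p3 -a-> p3 -b-> p3

p3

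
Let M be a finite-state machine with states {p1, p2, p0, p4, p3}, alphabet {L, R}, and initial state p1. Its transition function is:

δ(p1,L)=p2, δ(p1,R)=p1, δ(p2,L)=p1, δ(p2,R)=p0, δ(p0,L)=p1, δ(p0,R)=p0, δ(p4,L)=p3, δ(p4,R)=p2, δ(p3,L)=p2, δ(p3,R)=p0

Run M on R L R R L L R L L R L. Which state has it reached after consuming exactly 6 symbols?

p2

p1 → p1 → p2 → p0 → p0 → p1 → p2
After 6 symbols: p2.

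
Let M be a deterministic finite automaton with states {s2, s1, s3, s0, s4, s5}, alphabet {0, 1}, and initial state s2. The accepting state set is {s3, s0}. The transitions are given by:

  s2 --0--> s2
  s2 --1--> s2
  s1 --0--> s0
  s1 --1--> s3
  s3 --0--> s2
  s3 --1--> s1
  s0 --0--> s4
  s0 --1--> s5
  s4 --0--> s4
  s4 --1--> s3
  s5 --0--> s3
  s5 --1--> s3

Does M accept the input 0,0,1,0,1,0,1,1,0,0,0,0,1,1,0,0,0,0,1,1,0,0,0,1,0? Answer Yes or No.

No

start at s2
read '0': s2 → s2
read '0': s2 → s2
read '1': s2 → s2
read '0': s2 → s2
read '1': s2 → s2
read '0': s2 → s2
read '1': s2 → s2
read '1': s2 → s2
read '0': s2 → s2
read '0': s2 → s2
read '0': s2 → s2
read '0': s2 → s2
read '1': s2 → s2
read '1': s2 → s2
read '0': s2 → s2
read '0': s2 → s2
read '0': s2 → s2
read '0': s2 → s2
read '1': s2 → s2
read '1': s2 → s2
read '0': s2 → s2
read '0': s2 → s2
read '0': s2 → s2
read '1': s2 → s2
read '0': s2 → s2
End state s2 is not accepting.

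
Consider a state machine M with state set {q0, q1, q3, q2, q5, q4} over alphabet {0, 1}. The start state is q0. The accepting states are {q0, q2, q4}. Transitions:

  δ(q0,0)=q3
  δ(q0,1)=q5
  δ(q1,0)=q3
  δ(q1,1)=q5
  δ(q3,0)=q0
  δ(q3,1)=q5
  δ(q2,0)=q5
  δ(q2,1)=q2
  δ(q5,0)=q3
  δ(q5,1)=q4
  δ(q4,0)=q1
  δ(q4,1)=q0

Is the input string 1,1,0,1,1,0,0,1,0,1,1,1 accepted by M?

Trace: q0 -1-> q5 -1-> q4 -0-> q1 -1-> q5 -1-> q4 -0-> q1 -0-> q3 -1-> q5 -0-> q3 -1-> q5 -1-> q4 -1-> q0
End state q0 is accepting.

Yes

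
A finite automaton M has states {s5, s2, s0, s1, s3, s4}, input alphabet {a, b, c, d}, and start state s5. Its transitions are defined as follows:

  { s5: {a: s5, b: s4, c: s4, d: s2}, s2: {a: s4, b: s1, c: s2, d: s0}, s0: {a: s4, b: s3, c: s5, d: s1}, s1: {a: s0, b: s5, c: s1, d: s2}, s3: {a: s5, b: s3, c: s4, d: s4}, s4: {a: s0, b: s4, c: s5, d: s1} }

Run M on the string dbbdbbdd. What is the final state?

s0

s5 → s2 → s1 → s5 → s2 → s1 → s5 → s2 → s0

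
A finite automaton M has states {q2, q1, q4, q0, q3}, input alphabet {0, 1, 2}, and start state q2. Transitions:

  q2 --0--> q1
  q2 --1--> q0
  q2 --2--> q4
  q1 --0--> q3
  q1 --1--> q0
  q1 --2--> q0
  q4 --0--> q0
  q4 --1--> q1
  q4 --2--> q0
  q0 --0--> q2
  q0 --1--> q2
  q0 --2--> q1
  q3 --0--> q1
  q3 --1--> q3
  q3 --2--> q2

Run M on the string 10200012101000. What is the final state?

q3

start at q2
read '1': q2 → q0
read '0': q0 → q2
read '2': q2 → q4
read '0': q4 → q0
read '0': q0 → q2
read '0': q2 → q1
read '1': q1 → q0
read '2': q0 → q1
read '1': q1 → q0
read '0': q0 → q2
read '1': q2 → q0
read '0': q0 → q2
read '0': q2 → q1
read '0': q1 → q3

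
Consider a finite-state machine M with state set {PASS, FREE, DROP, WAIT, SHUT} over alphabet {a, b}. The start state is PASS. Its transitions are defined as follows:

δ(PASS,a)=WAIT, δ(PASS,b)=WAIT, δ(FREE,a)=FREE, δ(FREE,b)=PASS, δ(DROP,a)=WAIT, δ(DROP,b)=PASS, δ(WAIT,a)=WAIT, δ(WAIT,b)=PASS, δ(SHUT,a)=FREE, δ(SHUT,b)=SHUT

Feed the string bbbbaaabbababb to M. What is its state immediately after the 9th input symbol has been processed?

start at PASS
read 'b': PASS → WAIT
read 'b': WAIT → PASS
read 'b': PASS → WAIT
read 'b': WAIT → PASS
read 'a': PASS → WAIT
read 'a': WAIT → WAIT
read 'a': WAIT → WAIT
read 'b': WAIT → PASS
read 'b': PASS → WAIT
After 9 symbols: WAIT.

WAIT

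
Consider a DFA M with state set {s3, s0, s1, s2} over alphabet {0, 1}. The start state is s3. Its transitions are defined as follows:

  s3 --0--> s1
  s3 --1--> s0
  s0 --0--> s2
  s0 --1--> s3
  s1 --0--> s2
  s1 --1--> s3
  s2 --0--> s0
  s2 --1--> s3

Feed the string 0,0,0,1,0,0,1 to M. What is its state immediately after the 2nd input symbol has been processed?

s3 → s1 → s2
After 2 symbols: s2.

s2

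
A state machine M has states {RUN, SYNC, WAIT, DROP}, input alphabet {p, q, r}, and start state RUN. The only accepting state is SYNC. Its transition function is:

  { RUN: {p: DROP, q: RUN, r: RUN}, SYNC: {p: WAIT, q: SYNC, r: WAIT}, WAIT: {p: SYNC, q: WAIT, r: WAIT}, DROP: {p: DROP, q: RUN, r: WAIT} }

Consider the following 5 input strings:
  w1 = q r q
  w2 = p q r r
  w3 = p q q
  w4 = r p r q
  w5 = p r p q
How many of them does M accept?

1

w1: RUN → RUN → RUN → RUN  → end RUN, rejected
w2: RUN → DROP → RUN → RUN → RUN  → end RUN, rejected
w3: RUN → DROP → RUN → RUN  → end RUN, rejected
w4: RUN → RUN → DROP → WAIT → WAIT  → end WAIT, rejected
w5: RUN → DROP → WAIT → SYNC → SYNC  → end SYNC, accepted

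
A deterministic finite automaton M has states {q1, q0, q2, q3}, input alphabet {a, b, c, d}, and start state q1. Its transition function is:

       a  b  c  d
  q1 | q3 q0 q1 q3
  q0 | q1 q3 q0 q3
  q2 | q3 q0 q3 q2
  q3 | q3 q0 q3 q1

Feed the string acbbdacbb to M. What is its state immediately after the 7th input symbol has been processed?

Trace: q1 -a-> q3 -c-> q3 -b-> q0 -b-> q3 -d-> q1 -a-> q3 -c-> q3
After 7 symbols: q3.

q3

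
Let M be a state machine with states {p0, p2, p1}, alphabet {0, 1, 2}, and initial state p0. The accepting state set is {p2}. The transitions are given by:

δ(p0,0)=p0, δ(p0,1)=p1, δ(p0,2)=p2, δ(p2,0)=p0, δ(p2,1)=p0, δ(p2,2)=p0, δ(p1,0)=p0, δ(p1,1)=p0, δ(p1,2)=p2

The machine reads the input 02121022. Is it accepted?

No

Trace: p0 -0-> p0 -2-> p2 -1-> p0 -2-> p2 -1-> p0 -0-> p0 -2-> p2 -2-> p0
End state p0 is not accepting.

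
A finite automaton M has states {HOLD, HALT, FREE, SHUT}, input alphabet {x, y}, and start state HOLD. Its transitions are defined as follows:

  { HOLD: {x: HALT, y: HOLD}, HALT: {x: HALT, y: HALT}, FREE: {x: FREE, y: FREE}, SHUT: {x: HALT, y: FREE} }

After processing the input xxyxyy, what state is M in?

Trace: HOLD -x-> HALT -x-> HALT -y-> HALT -x-> HALT -y-> HALT -y-> HALT

HALT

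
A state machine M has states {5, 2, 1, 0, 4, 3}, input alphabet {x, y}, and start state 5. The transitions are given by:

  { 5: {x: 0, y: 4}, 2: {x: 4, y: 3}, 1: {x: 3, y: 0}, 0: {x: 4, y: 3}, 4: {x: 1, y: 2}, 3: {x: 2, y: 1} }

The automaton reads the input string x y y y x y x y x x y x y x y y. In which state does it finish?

3

5 → 0 → 3 → 1 → 0 → 4 → 2 → 4 → 2 → 4 → 1 → 0 → 4 → 2 → 4 → 2 → 3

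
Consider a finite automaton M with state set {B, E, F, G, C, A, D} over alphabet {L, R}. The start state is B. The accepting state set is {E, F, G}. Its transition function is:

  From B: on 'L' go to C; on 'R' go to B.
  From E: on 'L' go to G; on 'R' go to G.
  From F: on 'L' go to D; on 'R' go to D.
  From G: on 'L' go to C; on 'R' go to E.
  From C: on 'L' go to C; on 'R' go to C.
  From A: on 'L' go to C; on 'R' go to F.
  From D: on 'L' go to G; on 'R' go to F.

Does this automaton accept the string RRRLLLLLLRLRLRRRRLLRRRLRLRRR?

start at B
read 'R': B → B
read 'R': B → B
read 'R': B → B
read 'L': B → C
read 'L': C → C
read 'L': C → C
read 'L': C → C
read 'L': C → C
read 'L': C → C
read 'R': C → C
read 'L': C → C
read 'R': C → C
read 'L': C → C
read 'R': C → C
read 'R': C → C
read 'R': C → C
read 'R': C → C
read 'L': C → C
read 'L': C → C
read 'R': C → C
read 'R': C → C
read 'R': C → C
read 'L': C → C
read 'R': C → C
read 'L': C → C
read 'R': C → C
read 'R': C → C
read 'R': C → C
End state C is not accepting.

No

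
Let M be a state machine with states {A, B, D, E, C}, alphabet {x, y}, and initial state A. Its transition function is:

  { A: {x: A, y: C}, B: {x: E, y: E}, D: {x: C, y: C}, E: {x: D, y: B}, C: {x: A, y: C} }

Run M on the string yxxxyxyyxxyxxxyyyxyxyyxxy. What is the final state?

A → C → A → A → A → C → A → C → C → A → A → C → A → A → A → C → C → C → A → C → A → C → C → A → A → C

C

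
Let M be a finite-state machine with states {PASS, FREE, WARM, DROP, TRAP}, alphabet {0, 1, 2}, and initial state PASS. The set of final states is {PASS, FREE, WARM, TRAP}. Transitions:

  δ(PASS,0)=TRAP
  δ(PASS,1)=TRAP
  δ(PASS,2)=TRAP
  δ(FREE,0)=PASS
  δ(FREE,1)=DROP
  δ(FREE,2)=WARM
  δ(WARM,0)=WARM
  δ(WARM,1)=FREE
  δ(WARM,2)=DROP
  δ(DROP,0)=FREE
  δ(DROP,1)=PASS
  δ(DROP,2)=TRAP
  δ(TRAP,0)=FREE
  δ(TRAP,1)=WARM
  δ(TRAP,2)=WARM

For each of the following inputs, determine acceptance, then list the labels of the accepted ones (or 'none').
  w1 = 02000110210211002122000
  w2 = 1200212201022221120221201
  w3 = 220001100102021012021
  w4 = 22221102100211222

w1, w3, w4

w1: Trace: PASS -0-> TRAP -2-> WARM -0-> WARM -0-> WARM -0-> WARM -1-> FREE -1-> DROP -0-> FREE -2-> WARM -1-> FREE -0-> PASS -2-> TRAP -1-> WARM -1-> FREE -0-> PASS -0-> TRAP -2-> WARM -1-> FREE -2-> WARM -2-> DROP -0-> FREE -0-> PASS -0-> TRAP  → end TRAP, accepted
w2: Trace: PASS -1-> TRAP -2-> WARM -0-> WARM -0-> WARM -2-> DROP -1-> PASS -2-> TRAP -2-> WARM -0-> WARM -1-> FREE -0-> PASS -2-> TRAP -2-> WARM -2-> DROP -2-> TRAP -1-> WARM -1-> FREE -2-> WARM -0-> WARM -2-> DROP -2-> TRAP -1-> WARM -2-> DROP -0-> FREE -1-> DROP  → end DROP, rejected
w3: Trace: PASS -2-> TRAP -2-> WARM -0-> WARM -0-> WARM -0-> WARM -1-> FREE -1-> DROP -0-> FREE -0-> PASS -1-> TRAP -0-> FREE -2-> WARM -0-> WARM -2-> DROP -1-> PASS -0-> TRAP -1-> WARM -2-> DROP -0-> FREE -2-> WARM -1-> FREE  → end FREE, accepted
w4: Trace: PASS -2-> TRAP -2-> WARM -2-> DROP -2-> TRAP -1-> WARM -1-> FREE -0-> PASS -2-> TRAP -1-> WARM -0-> WARM -0-> WARM -2-> DROP -1-> PASS -1-> TRAP -2-> WARM -2-> DROP -2-> TRAP  → end TRAP, accepted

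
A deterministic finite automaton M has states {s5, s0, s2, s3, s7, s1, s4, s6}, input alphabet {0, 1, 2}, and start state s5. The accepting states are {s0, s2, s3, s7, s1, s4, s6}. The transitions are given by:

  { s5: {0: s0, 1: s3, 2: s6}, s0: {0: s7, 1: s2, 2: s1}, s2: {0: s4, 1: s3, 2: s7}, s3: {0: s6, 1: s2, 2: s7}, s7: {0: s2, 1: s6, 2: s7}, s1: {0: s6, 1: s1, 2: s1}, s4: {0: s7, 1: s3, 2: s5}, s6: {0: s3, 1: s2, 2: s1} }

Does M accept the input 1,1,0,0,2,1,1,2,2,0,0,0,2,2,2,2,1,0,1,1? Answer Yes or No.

Yes

start at s5
read '1': s5 → s3
read '1': s3 → s2
read '0': s2 → s4
read '0': s4 → s7
read '2': s7 → s7
read '1': s7 → s6
read '1': s6 → s2
read '2': s2 → s7
read '2': s7 → s7
read '0': s7 → s2
read '0': s2 → s4
read '0': s4 → s7
read '2': s7 → s7
read '2': s7 → s7
read '2': s7 → s7
read '2': s7 → s7
read '1': s7 → s6
read '0': s6 → s3
read '1': s3 → s2
read '1': s2 → s3
End state s3 is accepting.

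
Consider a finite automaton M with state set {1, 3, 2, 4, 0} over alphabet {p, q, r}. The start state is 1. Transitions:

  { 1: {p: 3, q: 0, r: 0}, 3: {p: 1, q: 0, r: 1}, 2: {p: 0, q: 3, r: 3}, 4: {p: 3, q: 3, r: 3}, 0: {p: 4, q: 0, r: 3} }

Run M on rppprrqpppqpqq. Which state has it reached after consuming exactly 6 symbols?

Trace: 1 -r-> 0 -p-> 4 -p-> 3 -p-> 1 -r-> 0 -r-> 3
After 6 symbols: 3.

3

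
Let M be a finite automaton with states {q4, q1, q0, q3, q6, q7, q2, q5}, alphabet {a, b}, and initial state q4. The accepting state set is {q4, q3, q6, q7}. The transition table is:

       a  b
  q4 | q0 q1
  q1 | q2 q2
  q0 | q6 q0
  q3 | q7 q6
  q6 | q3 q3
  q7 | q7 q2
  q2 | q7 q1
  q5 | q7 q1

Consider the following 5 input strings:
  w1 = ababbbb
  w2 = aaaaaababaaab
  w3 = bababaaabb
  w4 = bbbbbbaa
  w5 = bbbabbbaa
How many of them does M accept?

3

w1: q4 → q0 → q0 → q6 → q3 → q6 → q3 → q6  → end q6, accepted
w2: q4 → q0 → q6 → q3 → q7 → q7 → q7 → q2 → q7 → q2 → q7 → q7 → q7 → q2  → end q2, rejected
w3: q4 → q1 → q2 → q1 → q2 → q1 → q2 → q7 → q7 → q2 → q1  → end q1, rejected
w4: q4 → q1 → q2 → q1 → q2 → q1 → q2 → q7 → q7  → end q7, accepted
w5: q4 → q1 → q2 → q1 → q2 → q1 → q2 → q1 → q2 → q7  → end q7, accepted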